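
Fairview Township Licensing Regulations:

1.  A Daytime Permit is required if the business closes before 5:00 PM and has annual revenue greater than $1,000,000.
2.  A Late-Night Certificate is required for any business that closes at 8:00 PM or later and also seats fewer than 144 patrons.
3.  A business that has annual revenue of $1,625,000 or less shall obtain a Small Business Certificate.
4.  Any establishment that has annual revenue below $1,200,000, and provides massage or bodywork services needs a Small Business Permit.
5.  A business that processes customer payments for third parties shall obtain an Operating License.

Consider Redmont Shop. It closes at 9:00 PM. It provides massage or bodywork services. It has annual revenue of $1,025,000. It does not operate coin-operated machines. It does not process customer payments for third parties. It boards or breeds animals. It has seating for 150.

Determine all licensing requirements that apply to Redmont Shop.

1. closes 9:00 PM, after 5:00 PM; revenue $1,025,000 > $1,000,000 → Daytime Permit not required.
2. closes 9:00 PM, after 8:00 PM; seating 150 ≥ 144 → Late-Night Certificate not required.
3. revenue $1,025,000 ≤ $1,625,000 → Small Business Certificate required.
4. revenue $1,025,000 < $1,200,000; provides massage or bodywork services → Small Business Permit required.
5. does not process customer payments for third parties → Operating License not required.

Small Business Certificate, Small Business Permit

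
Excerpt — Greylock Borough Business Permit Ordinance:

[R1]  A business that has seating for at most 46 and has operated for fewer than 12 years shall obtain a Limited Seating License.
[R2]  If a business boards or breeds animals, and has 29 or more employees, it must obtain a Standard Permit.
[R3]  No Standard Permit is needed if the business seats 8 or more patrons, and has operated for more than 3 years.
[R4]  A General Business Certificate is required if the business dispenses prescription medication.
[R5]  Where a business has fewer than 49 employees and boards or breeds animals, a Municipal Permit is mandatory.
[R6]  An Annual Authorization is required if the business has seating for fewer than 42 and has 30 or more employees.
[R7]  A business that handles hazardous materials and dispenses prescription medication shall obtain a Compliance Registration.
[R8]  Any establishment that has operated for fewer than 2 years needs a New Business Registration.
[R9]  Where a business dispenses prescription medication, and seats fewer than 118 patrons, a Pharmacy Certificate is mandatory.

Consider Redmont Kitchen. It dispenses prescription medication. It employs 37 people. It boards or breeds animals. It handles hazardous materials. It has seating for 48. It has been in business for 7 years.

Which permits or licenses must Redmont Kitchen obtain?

[R1] seating 48 > 46; years in business 7 < 12 → Limited Seating License not required.
[R2] boards or breeds animals; employees 37 ≥ 29 → Standard Permit required.
[R3] seating 48 ≥ 8; years in business 7 > 3 → exempt from Standard Permit.
[R4] dispenses prescription medication → General Business Certificate required.
[R5] employees 37 < 49; boards or breeds animals → Municipal Permit required.
[R6] seating 48 ≥ 42; employees 37 ≥ 30 → Annual Authorization not required.
[R7] handles hazardous materials; dispenses prescription medication → Compliance Registration required.
[R8] years in business 7 ≥ 2 → New Business Registration not required.
[R9] dispenses prescription medication; seating 48 < 118 → Pharmacy Certificate required.

Compliance Registration, General Business Certificate, Municipal Permit, Pharmacy Certificate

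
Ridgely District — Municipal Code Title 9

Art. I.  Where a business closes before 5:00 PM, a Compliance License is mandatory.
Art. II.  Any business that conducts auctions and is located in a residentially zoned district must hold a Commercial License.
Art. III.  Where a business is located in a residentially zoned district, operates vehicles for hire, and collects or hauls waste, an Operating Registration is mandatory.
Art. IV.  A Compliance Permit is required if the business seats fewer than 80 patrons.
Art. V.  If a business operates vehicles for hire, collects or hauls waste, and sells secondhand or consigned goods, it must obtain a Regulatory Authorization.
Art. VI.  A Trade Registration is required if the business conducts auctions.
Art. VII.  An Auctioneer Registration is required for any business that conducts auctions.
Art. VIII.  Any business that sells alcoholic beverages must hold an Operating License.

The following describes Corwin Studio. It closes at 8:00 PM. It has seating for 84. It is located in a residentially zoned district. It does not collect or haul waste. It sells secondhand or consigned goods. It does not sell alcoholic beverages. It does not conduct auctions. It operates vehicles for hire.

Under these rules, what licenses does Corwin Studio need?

None

Art. I. closes 8:00 PM, after 5:00 PM → Compliance License not required.
Art. II. does not conduct auctions; is located in a residentially zoned district → Commercial License not required.
Art. III. is located in a residentially zoned district; operates vehicles for hire; does not collect or haul waste → Operating Registration not required.
Art. IV. seating 84 ≥ 80 → Compliance Permit not required.
Art. V. operates vehicles for hire; does not collect or haul waste; sells secondhand or consigned goods → Regulatory Authorization not required.
Art. VI. does not conduct auctions → Trade Registration not required.
Art. VII. does not conduct auctions → Auctioneer Registration not required.
Art. VIII. does not sell alcoholic beverages → Operating License not required.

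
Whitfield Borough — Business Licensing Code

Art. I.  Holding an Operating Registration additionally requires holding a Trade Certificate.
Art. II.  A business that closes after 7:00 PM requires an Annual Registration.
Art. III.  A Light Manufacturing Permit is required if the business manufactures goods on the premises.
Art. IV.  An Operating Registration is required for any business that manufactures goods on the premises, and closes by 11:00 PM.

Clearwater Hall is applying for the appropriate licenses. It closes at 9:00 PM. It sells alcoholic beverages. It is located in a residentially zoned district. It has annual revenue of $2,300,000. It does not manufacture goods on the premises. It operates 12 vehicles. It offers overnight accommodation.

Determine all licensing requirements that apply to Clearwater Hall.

Annual Registration

Art. I. Operating Registration is not required → no effect.
Art. II. closes 9:00 PM, after 7:00 PM → Annual Registration required.
Art. III. does not manufacture goods on the premises → Light Manufacturing Permit not required.
Art. IV. does not manufacture goods on the premises; closes 9:00 PM, at/before 11:00 PM → Operating Registration not required.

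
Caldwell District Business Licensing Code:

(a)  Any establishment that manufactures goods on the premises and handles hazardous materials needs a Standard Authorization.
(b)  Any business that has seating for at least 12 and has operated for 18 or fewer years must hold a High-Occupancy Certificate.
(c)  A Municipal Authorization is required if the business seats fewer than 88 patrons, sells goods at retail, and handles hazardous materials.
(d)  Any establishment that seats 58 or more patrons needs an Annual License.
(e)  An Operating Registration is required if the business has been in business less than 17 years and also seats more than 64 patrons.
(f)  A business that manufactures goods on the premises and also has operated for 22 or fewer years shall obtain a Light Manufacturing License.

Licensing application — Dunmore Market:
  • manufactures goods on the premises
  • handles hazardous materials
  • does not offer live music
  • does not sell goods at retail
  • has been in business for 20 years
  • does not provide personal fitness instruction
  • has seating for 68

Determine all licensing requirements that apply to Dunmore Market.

Annual License, Light Manufacturing License, Standard Authorization

(a) manufactures goods on the premises; handles hazardous materials → Standard Authorization required.
(b) seating 68 ≥ 12; years in business 20 > 18 → High-Occupancy Certificate not required.
(c) seating 68 < 88; does not sell goods at retail; handles hazardous materials → Municipal Authorization not required.
(d) seating 68 ≥ 58 → Annual License required.
(e) years in business 20 ≥ 17; seating 68 > 64 → Operating Registration not required.
(f) manufactures goods on the premises; years in business 20 ≤ 22 → Light Manufacturing License required.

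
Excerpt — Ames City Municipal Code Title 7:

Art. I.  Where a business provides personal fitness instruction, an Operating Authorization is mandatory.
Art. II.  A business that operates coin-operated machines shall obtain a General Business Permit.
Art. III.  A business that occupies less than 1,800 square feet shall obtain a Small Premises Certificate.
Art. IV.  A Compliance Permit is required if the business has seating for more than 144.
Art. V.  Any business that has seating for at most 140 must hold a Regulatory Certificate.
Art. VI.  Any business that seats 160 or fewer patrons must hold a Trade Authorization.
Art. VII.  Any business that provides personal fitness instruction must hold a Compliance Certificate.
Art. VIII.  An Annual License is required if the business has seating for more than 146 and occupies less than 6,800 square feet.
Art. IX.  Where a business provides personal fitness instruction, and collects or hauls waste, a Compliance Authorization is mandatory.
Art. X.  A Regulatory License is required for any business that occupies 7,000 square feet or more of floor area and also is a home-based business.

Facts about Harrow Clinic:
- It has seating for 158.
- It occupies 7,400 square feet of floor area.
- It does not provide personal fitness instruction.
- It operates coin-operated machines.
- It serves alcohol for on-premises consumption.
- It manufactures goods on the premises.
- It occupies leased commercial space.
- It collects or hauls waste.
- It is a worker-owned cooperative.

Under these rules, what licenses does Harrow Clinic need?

Art. I. does not provide personal fitness instruction → Operating Authorization not required.
Art. II. operates coin-operated machines → General Business Permit required.
Art. III. floor area 7,400 square feet ≥ 1,800 square feet → Small Premises Certificate not required.
Art. IV. seating 158 > 144 → Compliance Permit required.
Art. V. seating 158 > 140 → Regulatory Certificate not required.
Art. VI. seating 158 ≤ 160 → Trade Authorization required.
Art. VII. does not provide personal fitness instruction → Compliance Certificate not required.
Art. VIII. seating 158 > 146; floor area 7,400 square feet ≥ 6,800 square feet → Annual License not required.
Art. IX. does not provide personal fitness instruction; collects or hauls waste → Compliance Authorization not required.
Art. X. floor area 7,400 square feet ≥ 7,000 square feet; occupies leased commercial space (not: is a home-based business) → Regulatory License not required.

Compliance Permit, General Business Permit, Trade Authorization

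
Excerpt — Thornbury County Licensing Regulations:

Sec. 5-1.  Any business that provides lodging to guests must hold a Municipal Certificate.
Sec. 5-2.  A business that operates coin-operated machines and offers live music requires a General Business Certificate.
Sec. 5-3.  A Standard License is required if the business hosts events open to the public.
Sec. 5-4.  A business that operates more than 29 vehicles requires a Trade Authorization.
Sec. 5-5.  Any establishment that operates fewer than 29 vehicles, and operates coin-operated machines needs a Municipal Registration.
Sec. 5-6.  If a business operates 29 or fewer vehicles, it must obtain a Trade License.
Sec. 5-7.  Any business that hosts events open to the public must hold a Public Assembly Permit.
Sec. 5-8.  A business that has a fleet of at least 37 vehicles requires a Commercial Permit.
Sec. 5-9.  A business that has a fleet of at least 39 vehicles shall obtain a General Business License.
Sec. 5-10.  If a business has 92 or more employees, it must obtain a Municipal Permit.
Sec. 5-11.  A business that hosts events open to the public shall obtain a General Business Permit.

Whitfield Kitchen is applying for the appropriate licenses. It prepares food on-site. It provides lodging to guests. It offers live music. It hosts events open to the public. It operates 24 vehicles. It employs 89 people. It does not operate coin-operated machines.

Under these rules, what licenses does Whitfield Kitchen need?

General Business Permit, Municipal Certificate, Public Assembly Permit, Standard License, Trade License

Sec. 5-1. provides lodging to guests → Municipal Certificate required.
Sec. 5-2. does not operate coin-operated machines; offers live music → General Business Certificate not required.
Sec. 5-3. hosts events open to the public → Standard License required.
Sec. 5-4. vehicles 24 ≤ 29 → Trade Authorization not required.
Sec. 5-5. vehicles 24 < 29; does not operate coin-operated machines → Municipal Registration not required.
Sec. 5-6. vehicles 24 ≤ 29 → Trade License required.
Sec. 5-7. hosts events open to the public → Public Assembly Permit required.
Sec. 5-8. vehicles 24 < 37 → Commercial Permit not required.
Sec. 5-9. vehicles 24 < 39 → General Business License not required.
Sec. 5-10. employees 89 < 92 → Municipal Permit not required.
Sec. 5-11. hosts events open to the public → General Business Permit required.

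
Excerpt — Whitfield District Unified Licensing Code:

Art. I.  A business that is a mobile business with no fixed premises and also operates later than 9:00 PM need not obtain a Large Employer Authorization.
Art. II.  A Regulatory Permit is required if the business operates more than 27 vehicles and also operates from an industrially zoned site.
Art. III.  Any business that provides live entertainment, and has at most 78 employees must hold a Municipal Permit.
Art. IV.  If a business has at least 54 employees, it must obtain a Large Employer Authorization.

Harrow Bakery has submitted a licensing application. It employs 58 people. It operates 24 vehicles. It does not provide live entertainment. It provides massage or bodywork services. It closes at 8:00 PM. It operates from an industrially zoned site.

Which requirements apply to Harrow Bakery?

Art. I. operates from an industrially zoned site (not: is a mobile business with no fixed premises); closes 8:00 PM, at/before 9:00 PM → Large Employer Authorization exemption does not apply.
Art. II. vehicles 24 ≤ 27; operates from an industrially zoned site → Regulatory Permit not required.
Art. III. does not provide live entertainment; employees 58 ≤ 78 → Municipal Permit not required.
Art. IV. employees 58 ≥ 54 → Large Employer Authorization required.

Large Employer Authorization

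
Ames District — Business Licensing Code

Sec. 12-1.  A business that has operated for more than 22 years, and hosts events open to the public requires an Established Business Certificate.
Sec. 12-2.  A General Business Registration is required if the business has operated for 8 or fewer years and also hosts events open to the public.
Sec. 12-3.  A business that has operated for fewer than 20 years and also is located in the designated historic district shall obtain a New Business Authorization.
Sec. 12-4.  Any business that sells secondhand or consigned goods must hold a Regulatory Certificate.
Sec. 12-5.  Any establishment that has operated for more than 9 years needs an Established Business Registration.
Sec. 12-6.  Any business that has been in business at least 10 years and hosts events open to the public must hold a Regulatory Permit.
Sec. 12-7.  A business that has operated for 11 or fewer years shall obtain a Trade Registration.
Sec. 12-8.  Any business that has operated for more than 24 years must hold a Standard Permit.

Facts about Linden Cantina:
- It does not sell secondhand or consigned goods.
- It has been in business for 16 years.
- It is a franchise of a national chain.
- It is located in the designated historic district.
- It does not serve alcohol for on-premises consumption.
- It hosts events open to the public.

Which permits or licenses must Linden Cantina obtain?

Sec. 12-1. years in business 16 ≤ 22; hosts events open to the public → Established Business Certificate not required.
Sec. 12-2. years in business 16 > 8; hosts events open to the public → General Business Registration not required.
Sec. 12-3. years in business 16 < 20; is located in the designated historic district → New Business Authorization required.
Sec. 12-4. does not sell secondhand or consigned goods → Regulatory Certificate not required.
Sec. 12-5. years in business 16 > 9 → Established Business Registration required.
Sec. 12-6. years in business 16 ≥ 10; hosts events open to the public → Regulatory Permit required.
Sec. 12-7. years in business 16 > 11 → Trade Registration not required.
Sec. 12-8. years in business 16 ≤ 24 → Standard Permit not required.

Established Business Registration, New Business Authorization, Regulatory Permit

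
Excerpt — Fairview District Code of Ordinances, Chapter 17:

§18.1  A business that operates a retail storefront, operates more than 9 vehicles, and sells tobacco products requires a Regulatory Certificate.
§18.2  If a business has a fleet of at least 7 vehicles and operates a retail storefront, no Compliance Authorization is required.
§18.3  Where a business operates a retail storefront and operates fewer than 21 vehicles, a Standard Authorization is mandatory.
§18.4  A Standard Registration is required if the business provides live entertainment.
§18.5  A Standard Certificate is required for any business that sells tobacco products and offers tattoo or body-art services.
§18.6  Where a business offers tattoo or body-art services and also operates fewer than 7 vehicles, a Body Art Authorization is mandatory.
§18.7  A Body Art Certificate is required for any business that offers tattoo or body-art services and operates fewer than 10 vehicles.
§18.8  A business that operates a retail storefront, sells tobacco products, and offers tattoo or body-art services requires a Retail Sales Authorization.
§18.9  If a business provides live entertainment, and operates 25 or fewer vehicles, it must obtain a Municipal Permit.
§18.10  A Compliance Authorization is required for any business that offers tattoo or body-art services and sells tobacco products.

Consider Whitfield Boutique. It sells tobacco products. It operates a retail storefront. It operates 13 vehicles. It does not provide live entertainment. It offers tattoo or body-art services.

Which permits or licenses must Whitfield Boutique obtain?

Regulatory Certificate, Retail Sales Authorization, Standard Authorization, Standard Certificate

§18.1 operates a retail storefront; vehicles 13 > 9; sells tobacco products → Regulatory Certificate required.
§18.2 vehicles 13 ≥ 7; operates a retail storefront → exempt from Compliance Authorization.
§18.3 operates a retail storefront; vehicles 13 < 21 → Standard Authorization required.
§18.4 does not provide live entertainment → Standard Registration not required.
§18.5 sells tobacco products; offers tattoo or body-art services → Standard Certificate required.
§18.6 offers tattoo or body-art services; vehicles 13 ≥ 7 → Body Art Authorization not required.
§18.7 offers tattoo or body-art services; vehicles 13 ≥ 10 → Body Art Certificate not required.
§18.8 operates a retail storefront; sells tobacco products; offers tattoo or body-art services → Retail Sales Authorization required.
§18.9 does not provide live entertainment; vehicles 13 ≤ 25 → Municipal Permit not required.
§18.10 offers tattoo or body-art services; sells tobacco products → Compliance Authorization required.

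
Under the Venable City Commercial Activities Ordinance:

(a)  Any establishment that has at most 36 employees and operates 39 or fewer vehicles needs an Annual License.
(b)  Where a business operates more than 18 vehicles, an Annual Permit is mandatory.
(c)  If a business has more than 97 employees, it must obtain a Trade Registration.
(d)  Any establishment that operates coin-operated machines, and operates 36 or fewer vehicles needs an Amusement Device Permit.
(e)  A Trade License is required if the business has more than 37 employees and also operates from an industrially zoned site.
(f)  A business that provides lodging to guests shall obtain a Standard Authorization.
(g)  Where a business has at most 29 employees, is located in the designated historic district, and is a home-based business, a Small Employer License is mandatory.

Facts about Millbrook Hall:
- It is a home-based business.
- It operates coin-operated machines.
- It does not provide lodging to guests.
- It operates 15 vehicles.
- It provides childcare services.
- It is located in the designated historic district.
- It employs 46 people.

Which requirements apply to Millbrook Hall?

(a) employees 46 > 36; vehicles 15 ≤ 39 → Annual License not required.
(b) vehicles 15 ≤ 18 → Annual Permit not required.
(c) employees 46 ≤ 97 → Trade Registration not required.
(d) operates coin-operated machines; vehicles 15 ≤ 36 → Amusement Device Permit required.
(e) employees 46 > 37; is a home-based business (not: operates from an industrially zoned site) → Trade License not required.
(f) does not provide lodging to guests → Standard Authorization not required.
(g) employees 46 > 29; is located in the designated historic district; is a home-based business → Small Employer License not required.

Amusement Device Permit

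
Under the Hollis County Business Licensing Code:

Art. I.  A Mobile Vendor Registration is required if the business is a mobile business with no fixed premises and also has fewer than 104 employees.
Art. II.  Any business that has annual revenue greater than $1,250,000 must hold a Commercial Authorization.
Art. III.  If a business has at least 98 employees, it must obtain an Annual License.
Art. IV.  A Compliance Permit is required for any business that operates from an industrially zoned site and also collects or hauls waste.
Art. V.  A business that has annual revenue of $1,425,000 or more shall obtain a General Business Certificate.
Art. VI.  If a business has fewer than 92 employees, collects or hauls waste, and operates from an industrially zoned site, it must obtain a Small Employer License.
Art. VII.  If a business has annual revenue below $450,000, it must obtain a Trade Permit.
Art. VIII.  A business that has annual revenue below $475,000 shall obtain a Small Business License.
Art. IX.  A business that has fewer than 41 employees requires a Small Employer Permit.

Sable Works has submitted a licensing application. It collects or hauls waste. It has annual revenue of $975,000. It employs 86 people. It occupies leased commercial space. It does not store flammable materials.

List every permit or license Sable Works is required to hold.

None

Art. I. occupies leased commercial space (not: is a mobile business with no fixed premises); employees 86 < 104 → Mobile Vendor Registration not required.
Art. II. revenue $975,000 ≤ $1,250,000 → Commercial Authorization not required.
Art. III. employees 86 < 98 → Annual License not required.
Art. IV. occupies leased commercial space (not: operates from an industrially zoned site); collects or hauls waste → Compliance Permit not required.
Art. V. revenue $975,000 < $1,425,000 → General Business Certificate not required.
Art. VI. employees 86 < 92; collects or hauls waste; occupies leased commercial space (not: operates from an industrially zoned site) → Small Employer License not required.
Art. VII. revenue $975,000 ≥ $450,000 → Trade Permit not required.
Art. VIII. revenue $975,000 ≥ $475,000 → Small Business License not required.
Art. IX. employees 86 ≥ 41 → Small Employer Permit not required.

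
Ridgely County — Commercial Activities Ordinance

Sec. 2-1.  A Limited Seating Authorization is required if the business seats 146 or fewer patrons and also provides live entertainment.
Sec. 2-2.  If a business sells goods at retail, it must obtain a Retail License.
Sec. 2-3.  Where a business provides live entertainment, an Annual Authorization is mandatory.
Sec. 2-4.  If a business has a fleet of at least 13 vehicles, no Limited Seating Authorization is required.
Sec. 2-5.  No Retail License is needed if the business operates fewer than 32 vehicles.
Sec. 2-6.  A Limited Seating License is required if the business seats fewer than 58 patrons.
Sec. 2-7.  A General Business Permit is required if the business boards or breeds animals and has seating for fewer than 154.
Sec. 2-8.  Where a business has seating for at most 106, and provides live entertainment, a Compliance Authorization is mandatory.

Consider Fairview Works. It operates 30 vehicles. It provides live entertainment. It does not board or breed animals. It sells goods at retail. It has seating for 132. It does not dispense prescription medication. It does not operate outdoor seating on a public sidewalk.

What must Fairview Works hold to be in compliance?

Annual Authorization

Sec. 2-1. seating 132 ≤ 146; provides live entertainment → Limited Seating Authorization required.
Sec. 2-2. sells goods at retail → Retail License required.
Sec. 2-3. provides live entertainment → Annual Authorization required.
Sec. 2-4. vehicles 30 ≥ 13 → exempt from Limited Seating Authorization.
Sec. 2-5. vehicles 30 < 32 → exempt from Retail License.
Sec. 2-6. seating 132 ≥ 58 → Limited Seating License not required.
Sec. 2-7. does not board or breed animals; seating 132 < 154 → General Business Permit not required.
Sec. 2-8. seating 132 > 106; provides live entertainment → Compliance Authorization not required.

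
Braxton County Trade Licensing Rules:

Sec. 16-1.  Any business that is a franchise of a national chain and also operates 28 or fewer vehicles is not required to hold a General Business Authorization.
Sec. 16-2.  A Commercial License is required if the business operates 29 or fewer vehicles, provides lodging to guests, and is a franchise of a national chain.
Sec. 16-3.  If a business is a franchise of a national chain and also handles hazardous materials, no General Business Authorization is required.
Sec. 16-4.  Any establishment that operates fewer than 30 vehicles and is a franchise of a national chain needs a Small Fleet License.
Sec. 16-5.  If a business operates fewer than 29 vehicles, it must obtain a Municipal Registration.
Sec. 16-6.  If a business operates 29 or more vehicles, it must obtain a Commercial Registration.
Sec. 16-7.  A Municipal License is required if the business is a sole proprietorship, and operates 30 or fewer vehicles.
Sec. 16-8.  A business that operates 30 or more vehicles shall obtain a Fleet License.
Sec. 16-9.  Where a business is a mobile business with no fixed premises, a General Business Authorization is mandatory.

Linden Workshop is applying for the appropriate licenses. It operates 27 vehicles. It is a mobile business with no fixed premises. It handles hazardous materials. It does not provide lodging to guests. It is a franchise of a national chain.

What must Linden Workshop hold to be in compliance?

Sec. 16-1. is a franchise of a national chain; vehicles 27 ≤ 28 → exempt from General Business Authorization.
Sec. 16-2. vehicles 27 ≤ 29; does not provide lodging to guests; is a franchise of a national chain → Commercial License not required.
Sec. 16-3. is a franchise of a national chain; handles hazardous materials → exempt from General Business Authorization.
Sec. 16-4. vehicles 27 < 30; is a franchise of a national chain → Small Fleet License required.
Sec. 16-5. vehicles 27 < 29 → Municipal Registration required.
Sec. 16-6. vehicles 27 < 29 → Commercial Registration not required.
Sec. 16-7. is a franchise of a national chain (not: is a sole proprietorship); vehicles 27 ≤ 30 → Municipal License not required.
Sec. 16-8. vehicles 27 < 30 → Fleet License not required.
Sec. 16-9. is a mobile business with no fixed premises → General Business Authorization required.

Municipal Registration, Small Fleet License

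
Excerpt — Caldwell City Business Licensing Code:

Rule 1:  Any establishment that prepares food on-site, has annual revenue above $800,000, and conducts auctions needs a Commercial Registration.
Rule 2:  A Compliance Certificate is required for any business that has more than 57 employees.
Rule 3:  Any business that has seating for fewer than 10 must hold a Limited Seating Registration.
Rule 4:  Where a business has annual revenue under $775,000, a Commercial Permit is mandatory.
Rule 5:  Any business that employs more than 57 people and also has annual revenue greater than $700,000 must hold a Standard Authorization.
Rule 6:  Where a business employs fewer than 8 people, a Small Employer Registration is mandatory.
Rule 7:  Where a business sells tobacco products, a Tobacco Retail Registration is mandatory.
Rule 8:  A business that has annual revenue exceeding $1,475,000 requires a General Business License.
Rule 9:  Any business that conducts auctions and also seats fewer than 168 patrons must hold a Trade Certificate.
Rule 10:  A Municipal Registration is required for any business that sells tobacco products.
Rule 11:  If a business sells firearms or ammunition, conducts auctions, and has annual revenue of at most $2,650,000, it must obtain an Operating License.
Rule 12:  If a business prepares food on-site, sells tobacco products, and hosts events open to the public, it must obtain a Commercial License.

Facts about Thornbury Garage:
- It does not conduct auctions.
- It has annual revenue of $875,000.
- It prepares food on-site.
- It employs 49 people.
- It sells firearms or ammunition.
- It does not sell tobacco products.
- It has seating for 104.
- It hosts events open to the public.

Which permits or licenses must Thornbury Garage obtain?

Rule 1: prepares food on-site; revenue $875,000 > $800,000; does not conduct auctions → Commercial Registration not required.
Rule 2: employees 49 ≤ 57 → Compliance Certificate not required.
Rule 3: seating 104 ≥ 10 → Limited Seating Registration not required.
Rule 4: revenue $875,000 ≥ $775,000 → Commercial Permit not required.
Rule 5: employees 49 ≤ 57; revenue $875,000 > $700,000 → Standard Authorization not required.
Rule 6: employees 49 ≥ 8 → Small Employer Registration not required.
Rule 7: does not sell tobacco products → Tobacco Retail Registration not required.
Rule 8: revenue $875,000 ≤ $1,475,000 → General Business License not required.
Rule 9: does not conduct auctions; seating 104 < 168 → Trade Certificate not required.
Rule 10: does not sell tobacco products → Municipal Registration not required.
Rule 11: sells firearms or ammunition; does not conduct auctions; revenue $875,000 ≤ $2,650,000 → Operating License not required.
Rule 12: prepares food on-site; does not sell tobacco products; hosts events open to the public → Commercial License not required.

None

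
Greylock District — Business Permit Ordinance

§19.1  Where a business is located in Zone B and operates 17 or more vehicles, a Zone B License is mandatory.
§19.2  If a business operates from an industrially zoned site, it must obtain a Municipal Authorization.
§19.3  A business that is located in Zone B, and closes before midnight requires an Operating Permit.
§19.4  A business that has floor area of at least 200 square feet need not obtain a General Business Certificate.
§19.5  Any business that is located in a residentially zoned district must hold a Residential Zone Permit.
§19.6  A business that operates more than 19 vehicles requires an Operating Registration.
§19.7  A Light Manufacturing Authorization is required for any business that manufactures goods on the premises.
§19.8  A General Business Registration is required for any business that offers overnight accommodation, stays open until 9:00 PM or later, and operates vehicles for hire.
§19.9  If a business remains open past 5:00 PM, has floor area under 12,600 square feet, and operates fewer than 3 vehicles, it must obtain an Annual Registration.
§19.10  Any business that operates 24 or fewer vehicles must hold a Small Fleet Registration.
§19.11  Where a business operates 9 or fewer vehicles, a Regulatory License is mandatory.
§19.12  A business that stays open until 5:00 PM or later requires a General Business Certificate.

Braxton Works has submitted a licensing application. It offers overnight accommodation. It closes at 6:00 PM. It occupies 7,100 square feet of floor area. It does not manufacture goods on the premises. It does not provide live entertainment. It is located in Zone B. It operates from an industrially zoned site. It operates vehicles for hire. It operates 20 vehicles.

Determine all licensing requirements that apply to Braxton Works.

Municipal Authorization, Operating Permit, Operating Registration, Small Fleet Registration, Zone B License

§19.1 is located in Zone B; vehicles 20 ≥ 17 → Zone B License required.
§19.2 operates from an industrially zoned site → Municipal Authorization required.
§19.3 is located in Zone B; closes 6:00 PM, at/before midnight → Operating Permit required.
§19.4 floor area 7,100 square feet ≥ 200 square feet → exempt from General Business Certificate.
§19.5 is located in Zone B (not: is located in a residentially zoned district) → Residential Zone Permit not required.
§19.6 vehicles 20 > 19 → Operating Registration required.
§19.7 does not manufacture goods on the premises → Light Manufacturing Authorization not required.
§19.8 offers overnight accommodation; closes 6:00 PM, at/before 9:00 PM; operates vehicles for hire → General Business Registration not required.
§19.9 closes 6:00 PM, after 5:00 PM; floor area 7,100 square feet < 12,600 square feet; vehicles 20 ≥ 3 → Annual Registration not required.
§19.10 vehicles 20 ≤ 24 → Small Fleet Registration required.
§19.11 vehicles 20 > 9 → Regulatory License not required.
§19.12 closes 6:00 PM, after 5:00 PM → General Business Certificate required.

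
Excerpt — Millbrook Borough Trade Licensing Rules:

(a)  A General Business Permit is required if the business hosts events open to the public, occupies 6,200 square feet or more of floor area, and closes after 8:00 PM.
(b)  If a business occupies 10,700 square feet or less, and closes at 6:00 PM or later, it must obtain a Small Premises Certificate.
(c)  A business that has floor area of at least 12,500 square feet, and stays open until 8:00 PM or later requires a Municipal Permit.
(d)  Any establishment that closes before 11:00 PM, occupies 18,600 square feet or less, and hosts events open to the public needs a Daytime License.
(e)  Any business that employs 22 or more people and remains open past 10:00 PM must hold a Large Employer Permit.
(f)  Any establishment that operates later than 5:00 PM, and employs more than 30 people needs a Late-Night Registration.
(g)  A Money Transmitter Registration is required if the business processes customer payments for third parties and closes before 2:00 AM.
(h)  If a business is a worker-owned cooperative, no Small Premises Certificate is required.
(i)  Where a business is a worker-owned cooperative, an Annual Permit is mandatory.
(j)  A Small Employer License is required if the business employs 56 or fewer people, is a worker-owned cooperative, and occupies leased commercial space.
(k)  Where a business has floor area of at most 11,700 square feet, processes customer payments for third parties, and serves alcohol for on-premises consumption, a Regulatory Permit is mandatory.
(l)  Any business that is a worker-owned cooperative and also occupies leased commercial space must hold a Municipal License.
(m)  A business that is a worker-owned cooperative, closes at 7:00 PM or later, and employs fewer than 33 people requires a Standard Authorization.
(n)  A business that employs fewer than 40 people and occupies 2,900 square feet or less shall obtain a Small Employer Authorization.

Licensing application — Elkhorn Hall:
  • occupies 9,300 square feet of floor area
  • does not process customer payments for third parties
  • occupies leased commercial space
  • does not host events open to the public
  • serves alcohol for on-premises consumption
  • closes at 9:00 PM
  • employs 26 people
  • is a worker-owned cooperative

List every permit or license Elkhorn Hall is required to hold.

(a) does not host events open to the public; floor area 9,300 square feet ≥ 6,200 square feet; closes 9:00 PM, after 8:00 PM → General Business Permit not required.
(b) floor area 9,300 square feet ≤ 10,700 square feet; closes 9:00 PM, after 6:00 PM → Small Premises Certificate required.
(c) floor area 9,300 square feet < 12,500 square feet; closes 9:00 PM, after 8:00 PM → Municipal Permit not required.
(d) closes 9:00 PM, at/before 11:00 PM; floor area 9,300 square feet ≤ 18,600 square feet; does not host events open to the public → Daytime License not required.
(e) employees 26 ≥ 22; closes 9:00 PM, at/before 10:00 PM → Large Employer Permit not required.
(f) closes 9:00 PM, after 5:00 PM; employees 26 ≤ 30 → Late-Night Registration not required.
(g) does not process customer payments for third parties; closes 9:00 PM, at/before 2:00 AM → Money Transmitter Registration not required.
(h) is a worker-owned cooperative → exempt from Small Premises Certificate.
(i) is a worker-owned cooperative → Annual Permit required.
(j) employees 26 ≤ 56; is a worker-owned cooperative; occupies leased commercial space → Small Employer License required.
(k) floor area 9,300 square feet ≤ 11,700 square feet; does not process customer payments for third parties; serves alcohol for on-premises consumption → Regulatory Permit not required.
(l) is a worker-owned cooperative; occupies leased commercial space → Municipal License required.
(m) is a worker-owned cooperative; closes 9:00 PM, after 7:00 PM; employees 26 < 33 → Standard Authorization required.
(n) employees 26 < 40; floor area 9,300 square feet > 2,900 square feet → Small Employer Authorization not required.

Annual Permit, Municipal License, Small Employer License, Standard Authorization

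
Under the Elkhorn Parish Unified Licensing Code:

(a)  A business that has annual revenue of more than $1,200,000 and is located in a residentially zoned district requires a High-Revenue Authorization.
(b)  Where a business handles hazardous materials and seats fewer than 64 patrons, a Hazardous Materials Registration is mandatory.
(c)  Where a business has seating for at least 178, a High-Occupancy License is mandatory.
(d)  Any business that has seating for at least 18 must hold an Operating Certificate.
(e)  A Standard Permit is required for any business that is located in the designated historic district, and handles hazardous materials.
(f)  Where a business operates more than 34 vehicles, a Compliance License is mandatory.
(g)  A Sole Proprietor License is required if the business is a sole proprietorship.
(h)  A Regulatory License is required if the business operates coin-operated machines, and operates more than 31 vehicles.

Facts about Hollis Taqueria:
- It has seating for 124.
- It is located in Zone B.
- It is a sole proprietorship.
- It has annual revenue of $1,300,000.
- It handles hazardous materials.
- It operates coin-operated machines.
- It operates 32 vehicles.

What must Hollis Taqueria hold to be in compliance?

Operating Certificate, Regulatory License, Sole Proprietor License

(a) revenue $1,300,000 > $1,200,000; is located in Zone B (not: is located in a residentially zoned district) → High-Revenue Authorization not required.
(b) handles hazardous materials; seating 124 ≥ 64 → Hazardous Materials Registration not required.
(c) seating 124 < 178 → High-Occupancy License not required.
(d) seating 124 ≥ 18 → Operating Certificate required.
(e) is located in Zone B (not: is located in the designated historic district); handles hazardous materials → Standard Permit not required.
(f) vehicles 32 ≤ 34 → Compliance License not required.
(g) is a sole proprietorship → Sole Proprietor License required.
(h) operates coin-operated machines; vehicles 32 > 31 → Regulatory License required.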